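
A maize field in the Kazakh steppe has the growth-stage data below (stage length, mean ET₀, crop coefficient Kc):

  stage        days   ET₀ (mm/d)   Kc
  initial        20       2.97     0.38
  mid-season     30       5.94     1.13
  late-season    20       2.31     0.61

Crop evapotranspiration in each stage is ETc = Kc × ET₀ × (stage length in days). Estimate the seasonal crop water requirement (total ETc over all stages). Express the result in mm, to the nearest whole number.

252 mm

initial: 0.38 × 2.97 × 20 = 22.57 mm
mid-season: 1.13 × 5.94 × 30 = 201.37 mm
late-season: 0.61 × 2.31 × 20 = 28.18 mm
Seasonal total = 252.12 mm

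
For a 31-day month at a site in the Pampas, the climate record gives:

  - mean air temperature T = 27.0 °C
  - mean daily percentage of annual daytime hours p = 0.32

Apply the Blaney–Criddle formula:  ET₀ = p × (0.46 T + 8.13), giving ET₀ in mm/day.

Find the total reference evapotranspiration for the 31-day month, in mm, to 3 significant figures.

204 mm

ET₀ = 0.32 × (0.46 × 27.0 + 8.13) = 0.32 × 20.550 = 6.5760 mm/d
Monthly total = 6.5760 × 31 = 203.856 mm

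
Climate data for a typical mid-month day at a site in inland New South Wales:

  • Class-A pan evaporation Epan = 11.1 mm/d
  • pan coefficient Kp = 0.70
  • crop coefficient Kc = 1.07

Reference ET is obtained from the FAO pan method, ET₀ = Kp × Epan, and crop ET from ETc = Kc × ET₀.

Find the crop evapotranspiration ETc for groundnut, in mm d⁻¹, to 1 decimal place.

ET₀ = 0.70 × 11.1 = 7.7700 mm/d
ETc = Kc × ET₀ = 1.07 × 7.7700 = 8.3139 mm/d

8.3 mm d⁻¹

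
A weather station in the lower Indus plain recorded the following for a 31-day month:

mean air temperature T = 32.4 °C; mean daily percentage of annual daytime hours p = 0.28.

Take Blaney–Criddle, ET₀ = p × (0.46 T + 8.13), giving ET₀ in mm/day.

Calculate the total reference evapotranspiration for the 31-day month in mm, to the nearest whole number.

200 mm

ET₀ = 0.28 × (0.46 × 32.4 + 8.13) = 0.28 × 23.034 = 6.4495 mm/d
Monthly total = 6.4495 × 31 = 199.935 mm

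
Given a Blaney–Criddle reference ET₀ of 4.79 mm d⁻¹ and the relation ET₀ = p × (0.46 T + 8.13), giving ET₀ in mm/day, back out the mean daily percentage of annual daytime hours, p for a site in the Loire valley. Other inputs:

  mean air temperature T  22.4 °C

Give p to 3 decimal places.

0.260

p = ET₀ / (0.46 T + 8.13) = 4.79 / (0.46 × 22.4 + 8.13) = 4.79 / 18.434 = 0.2598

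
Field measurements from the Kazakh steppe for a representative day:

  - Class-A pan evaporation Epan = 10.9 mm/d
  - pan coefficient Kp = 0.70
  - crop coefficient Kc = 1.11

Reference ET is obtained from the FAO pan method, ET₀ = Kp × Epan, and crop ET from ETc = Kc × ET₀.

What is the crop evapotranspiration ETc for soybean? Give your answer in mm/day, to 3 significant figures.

ET₀ = 0.70 × 10.9 = 7.6300 mm/d
ETc = Kc × ET₀ = 1.11 × 7.6300 = 8.4693 mm/d

8.47 mm/day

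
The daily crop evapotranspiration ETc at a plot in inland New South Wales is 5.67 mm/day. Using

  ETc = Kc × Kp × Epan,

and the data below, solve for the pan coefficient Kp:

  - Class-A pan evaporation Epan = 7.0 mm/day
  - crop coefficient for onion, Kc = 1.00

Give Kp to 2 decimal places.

0.81

ETc = Kc × Kp × Epan  ⇒  Kp = ETc / (Kc × Epan)
Kp = 5.67 / (1.00 × 7.0) = 5.67 / 7.000 = 0.8100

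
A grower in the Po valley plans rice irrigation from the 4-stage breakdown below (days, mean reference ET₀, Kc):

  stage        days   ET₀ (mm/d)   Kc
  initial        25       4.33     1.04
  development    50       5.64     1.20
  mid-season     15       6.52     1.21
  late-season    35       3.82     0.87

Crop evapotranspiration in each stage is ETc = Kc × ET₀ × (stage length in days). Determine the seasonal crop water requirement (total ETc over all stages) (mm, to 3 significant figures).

initial: 1.04 × 4.33 × 25 = 112.58 mm
development: 1.20 × 5.64 × 50 = 338.40 mm
mid-season: 1.21 × 6.52 × 15 = 118.34 mm
late-season: 0.87 × 3.82 × 35 = 116.32 mm
Seasonal total = 685.64 mm

686 mm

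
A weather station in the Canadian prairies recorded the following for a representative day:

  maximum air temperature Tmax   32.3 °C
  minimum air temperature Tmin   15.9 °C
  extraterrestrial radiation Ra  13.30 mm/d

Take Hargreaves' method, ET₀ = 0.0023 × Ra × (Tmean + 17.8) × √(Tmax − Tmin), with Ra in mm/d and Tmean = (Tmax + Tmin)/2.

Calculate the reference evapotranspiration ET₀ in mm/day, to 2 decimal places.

Tmean = (32.3 + 15.9)/2 = 24.10 °C
ET₀ = 0.0023 × 13.30 × (24.10 + 17.8) × √16.4 = 0.0023 × 13.30 × 41.90 × 4.0497 = 5.1906 mm/d

5.19 mm/day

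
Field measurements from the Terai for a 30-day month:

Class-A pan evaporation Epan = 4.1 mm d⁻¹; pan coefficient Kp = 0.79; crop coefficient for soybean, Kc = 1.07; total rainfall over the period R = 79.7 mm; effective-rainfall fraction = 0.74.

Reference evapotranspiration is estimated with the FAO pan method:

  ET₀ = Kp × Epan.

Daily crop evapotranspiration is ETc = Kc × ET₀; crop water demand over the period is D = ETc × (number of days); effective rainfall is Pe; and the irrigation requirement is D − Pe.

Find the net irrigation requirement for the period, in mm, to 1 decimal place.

45.0 mm

ET₀ = 0.79 × 4.1 = 3.2390 mm/d
ETc = Kc × ET₀ = 1.07 × 3.2390 = 3.4657 mm/d
Crop demand D = ETc × 30 d = 3.4657 × 30 = 103.971 mm
Pe = 0.74 × 79.7 = 58.978 mm
D − Pe = 103.971 − 58.978 = 44.993 mm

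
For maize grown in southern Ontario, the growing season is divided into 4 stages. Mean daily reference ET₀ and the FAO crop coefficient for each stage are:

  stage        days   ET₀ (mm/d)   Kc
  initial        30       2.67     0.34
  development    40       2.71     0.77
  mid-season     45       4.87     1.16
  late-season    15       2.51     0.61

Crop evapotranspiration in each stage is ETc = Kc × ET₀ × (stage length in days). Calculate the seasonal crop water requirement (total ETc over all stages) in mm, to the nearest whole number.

388 mm

initial: 0.34 × 2.67 × 30 = 27.23 mm
development: 0.77 × 2.71 × 40 = 83.47 mm
mid-season: 1.16 × 4.87 × 45 = 254.21 mm
late-season: 0.61 × 2.51 × 15 = 22.97 mm
Seasonal total = 387.88 mm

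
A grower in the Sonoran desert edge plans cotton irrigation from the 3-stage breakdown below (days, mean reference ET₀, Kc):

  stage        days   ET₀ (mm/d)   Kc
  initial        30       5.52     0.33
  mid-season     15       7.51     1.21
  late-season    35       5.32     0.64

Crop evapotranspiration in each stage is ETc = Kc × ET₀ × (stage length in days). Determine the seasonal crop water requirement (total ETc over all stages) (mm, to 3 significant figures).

initial: 0.33 × 5.52 × 30 = 54.65 mm
mid-season: 1.21 × 7.51 × 15 = 136.31 mm
late-season: 0.64 × 5.32 × 35 = 119.17 mm
Seasonal total = 310.13 mm

310 mm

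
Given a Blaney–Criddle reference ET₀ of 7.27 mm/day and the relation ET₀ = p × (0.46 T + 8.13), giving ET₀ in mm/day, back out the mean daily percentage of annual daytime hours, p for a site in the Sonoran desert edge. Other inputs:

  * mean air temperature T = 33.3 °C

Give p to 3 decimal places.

p = ET₀ / (0.46 T + 8.13) = 7.27 / (0.46 × 33.3 + 8.13) = 7.27 / 23.448 = 0.3100

0.310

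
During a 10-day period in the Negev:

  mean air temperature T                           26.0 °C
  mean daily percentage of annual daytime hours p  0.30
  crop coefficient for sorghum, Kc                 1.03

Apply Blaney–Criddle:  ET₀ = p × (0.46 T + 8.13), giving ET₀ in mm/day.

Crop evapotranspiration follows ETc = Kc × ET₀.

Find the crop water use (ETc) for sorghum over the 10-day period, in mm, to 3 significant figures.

ET₀ = 0.30 × (0.46 × 26.0 + 8.13) = 0.30 × 20.090 = 6.0270 mm/d
ETc = Kc × ET₀ = 1.03 × 6.0270 = 6.2078 mm/d
Over 10 days: 6.2078 × 10 = 62.078 mm

62.1 mm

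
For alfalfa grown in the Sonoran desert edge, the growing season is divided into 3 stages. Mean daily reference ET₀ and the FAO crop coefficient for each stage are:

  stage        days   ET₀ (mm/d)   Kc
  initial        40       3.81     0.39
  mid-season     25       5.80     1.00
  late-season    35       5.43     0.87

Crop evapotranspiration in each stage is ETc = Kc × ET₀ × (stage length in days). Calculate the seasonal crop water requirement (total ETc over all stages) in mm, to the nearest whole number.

370 mm

initial: 0.39 × 3.81 × 40 = 59.44 mm
mid-season: 1.00 × 5.80 × 25 = 145.00 mm
late-season: 0.87 × 5.43 × 35 = 165.34 mm
Seasonal total = 369.78 mm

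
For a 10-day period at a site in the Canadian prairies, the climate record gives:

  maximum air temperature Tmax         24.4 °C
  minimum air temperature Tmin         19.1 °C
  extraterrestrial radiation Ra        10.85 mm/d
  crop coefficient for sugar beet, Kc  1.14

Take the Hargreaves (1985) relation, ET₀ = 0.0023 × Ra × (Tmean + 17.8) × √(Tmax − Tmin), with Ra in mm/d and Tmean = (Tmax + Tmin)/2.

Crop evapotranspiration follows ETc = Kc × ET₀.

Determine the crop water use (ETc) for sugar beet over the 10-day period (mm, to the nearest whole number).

26 mm

Tmean = (24.4 + 19.1)/2 = 21.75 °C
ET₀ = 0.0023 × 10.85 × (21.75 + 17.8) × √5.3 = 0.0023 × 10.85 × 39.55 × 2.3022 = 2.2722 mm/d
ETc = Kc × ET₀ = 1.14 × 2.2722 = 2.5903 mm/d
Over 10 days: 2.5903 × 10 = 25.903 mm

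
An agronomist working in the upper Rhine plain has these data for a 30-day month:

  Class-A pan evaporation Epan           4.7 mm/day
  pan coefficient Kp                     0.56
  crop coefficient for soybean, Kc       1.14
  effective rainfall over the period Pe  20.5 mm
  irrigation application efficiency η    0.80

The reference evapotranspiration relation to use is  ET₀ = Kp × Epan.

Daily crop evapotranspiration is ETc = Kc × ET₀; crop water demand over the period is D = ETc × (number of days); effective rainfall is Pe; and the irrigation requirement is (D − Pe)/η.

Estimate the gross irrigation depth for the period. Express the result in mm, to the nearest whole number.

87 mm

ET₀ = 0.56 × 4.7 = 2.6320 mm/d
ETc = Kc × ET₀ = 1.14 × 2.6320 = 3.0005 mm/d
Crop demand D = ETc × 30 d = 3.0005 × 30 = 90.015 mm
D − Pe = 90.015 − 20.5 = 69.515 mm
Gross irrigation = 69.515 / 0.80 = 86.894 mm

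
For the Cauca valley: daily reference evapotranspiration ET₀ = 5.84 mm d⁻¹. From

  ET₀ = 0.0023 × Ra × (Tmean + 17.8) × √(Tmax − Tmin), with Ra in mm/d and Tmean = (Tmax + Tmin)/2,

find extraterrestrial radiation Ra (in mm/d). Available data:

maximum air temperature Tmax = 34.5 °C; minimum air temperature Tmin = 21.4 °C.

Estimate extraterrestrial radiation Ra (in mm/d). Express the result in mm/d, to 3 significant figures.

Tmean = 27.95 °C; √ΔT = 3.6194
Ra = ET₀ / [0.0023 × (Tmean+17.8) × √ΔT] = 5.84 / (0.0023 × 45.75 × 3.6194) = 15.334 mm/d

15.3 mm/d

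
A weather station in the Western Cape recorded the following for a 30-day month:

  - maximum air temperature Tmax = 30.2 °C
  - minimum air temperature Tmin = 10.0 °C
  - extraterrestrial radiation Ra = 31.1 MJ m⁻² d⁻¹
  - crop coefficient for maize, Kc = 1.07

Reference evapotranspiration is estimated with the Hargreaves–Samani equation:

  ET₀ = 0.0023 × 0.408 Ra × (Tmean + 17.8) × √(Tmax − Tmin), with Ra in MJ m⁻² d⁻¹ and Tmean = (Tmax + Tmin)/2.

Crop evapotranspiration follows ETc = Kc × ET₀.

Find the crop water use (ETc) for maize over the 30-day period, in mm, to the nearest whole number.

Tmean = (30.2 + 10.0)/2 = 20.10 °C
0.408 Ra = 0.408 × 31.1 = 12.6888 mm/d equivalent
ET₀ = 0.0023 × 12.6888 × (20.10 + 17.8) × √20.2 = 0.0023 × 12.6888 × 37.90 × 4.4944 = 4.9712 mm/d
ETc = Kc × ET₀ = 1.07 × 4.9712 = 5.3192 mm/d
Over 30 days: 5.3192 × 30 = 159.576 mm

160 mm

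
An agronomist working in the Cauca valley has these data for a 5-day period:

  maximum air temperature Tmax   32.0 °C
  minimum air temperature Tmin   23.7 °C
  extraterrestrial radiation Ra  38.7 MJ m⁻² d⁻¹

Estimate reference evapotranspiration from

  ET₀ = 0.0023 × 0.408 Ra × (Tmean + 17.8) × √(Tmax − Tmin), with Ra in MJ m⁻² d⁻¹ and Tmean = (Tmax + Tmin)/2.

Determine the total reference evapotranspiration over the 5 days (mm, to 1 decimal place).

23.9 mm

Tmean = (32.0 + 23.7)/2 = 27.85 °C
0.408 Ra = 0.408 × 38.7 = 15.7896 mm/d equivalent
ET₀ = 0.0023 × 15.7896 × (27.85 + 17.8) × √8.3 = 0.0023 × 15.7896 × 45.65 × 2.8810 = 4.7762 mm/d
Over 5 days: 4.7762 × 5 = 23.881 mm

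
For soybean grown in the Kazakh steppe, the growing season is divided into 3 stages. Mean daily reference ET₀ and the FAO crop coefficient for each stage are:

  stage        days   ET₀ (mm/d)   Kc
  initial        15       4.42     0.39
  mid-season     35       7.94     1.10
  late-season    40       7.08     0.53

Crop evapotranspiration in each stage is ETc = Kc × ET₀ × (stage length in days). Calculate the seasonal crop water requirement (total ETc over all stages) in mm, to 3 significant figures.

482 mm

initial: 0.39 × 4.42 × 15 = 25.86 mm
mid-season: 1.10 × 7.94 × 35 = 305.69 mm
late-season: 0.53 × 7.08 × 40 = 150.10 mm
Seasonal total = 481.65 mm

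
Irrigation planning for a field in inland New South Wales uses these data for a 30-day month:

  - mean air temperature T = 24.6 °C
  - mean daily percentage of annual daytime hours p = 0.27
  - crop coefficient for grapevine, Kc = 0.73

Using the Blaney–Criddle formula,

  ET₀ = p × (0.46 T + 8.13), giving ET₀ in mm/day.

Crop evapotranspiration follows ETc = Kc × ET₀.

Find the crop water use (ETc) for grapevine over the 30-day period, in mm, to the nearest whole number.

115 mm

ET₀ = 0.27 × (0.46 × 24.6 + 8.13) = 0.27 × 19.446 = 5.2504 mm/d
ETc = Kc × ET₀ = 0.73 × 5.2504 = 3.8328 mm/d
Over 30 days: 3.8328 × 30 = 114.984 mm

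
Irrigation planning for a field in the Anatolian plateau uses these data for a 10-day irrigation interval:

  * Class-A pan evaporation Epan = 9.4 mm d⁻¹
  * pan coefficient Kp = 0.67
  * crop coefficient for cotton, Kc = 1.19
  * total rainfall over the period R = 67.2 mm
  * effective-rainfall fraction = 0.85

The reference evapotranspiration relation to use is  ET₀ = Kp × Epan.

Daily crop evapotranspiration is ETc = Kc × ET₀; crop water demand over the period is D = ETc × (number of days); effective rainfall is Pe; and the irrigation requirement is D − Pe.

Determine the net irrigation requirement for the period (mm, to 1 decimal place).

17.8 mm

ET₀ = 0.67 × 9.4 = 6.2980 mm/d
ETc = Kc × ET₀ = 1.19 × 6.2980 = 7.4946 mm/d
Crop demand D = ETc × 10 d = 7.4946 × 10 = 74.946 mm
Pe = 0.85 × 67.2 = 57.120 mm
D − Pe = 74.946 − 57.120 = 17.826 mm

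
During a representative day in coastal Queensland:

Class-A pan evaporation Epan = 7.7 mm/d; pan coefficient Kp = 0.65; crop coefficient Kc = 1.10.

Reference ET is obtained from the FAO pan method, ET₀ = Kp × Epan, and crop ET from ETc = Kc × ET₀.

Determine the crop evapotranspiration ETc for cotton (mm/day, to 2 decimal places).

ET₀ = 0.65 × 7.7 = 5.0050 mm/d
ETc = Kc × ET₀ = 1.10 × 5.0050 = 5.5055 mm/d

5.51 mm/day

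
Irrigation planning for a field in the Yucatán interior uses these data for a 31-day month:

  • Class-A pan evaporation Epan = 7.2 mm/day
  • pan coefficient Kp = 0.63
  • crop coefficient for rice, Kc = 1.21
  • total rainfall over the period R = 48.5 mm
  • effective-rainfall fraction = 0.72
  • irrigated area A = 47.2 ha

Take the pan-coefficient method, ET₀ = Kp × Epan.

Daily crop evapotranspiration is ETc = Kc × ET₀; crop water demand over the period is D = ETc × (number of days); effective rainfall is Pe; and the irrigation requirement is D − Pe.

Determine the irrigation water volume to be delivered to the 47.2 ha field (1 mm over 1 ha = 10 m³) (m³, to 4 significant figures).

ET₀ = 0.63 × 7.2 = 4.5360 mm/d
ETc = Kc × ET₀ = 1.21 × 4.5360 = 5.4886 mm/d
Crop demand D = ETc × 31 d = 5.4886 × 31 = 170.147 mm
Pe = 0.72 × 48.5 = 34.920 mm
D − Pe = 170.147 − 34.920 = 135.227 mm
Volume = 135.227 mm × 47.2 ha × 10 = 63827.1 m³

63830 m³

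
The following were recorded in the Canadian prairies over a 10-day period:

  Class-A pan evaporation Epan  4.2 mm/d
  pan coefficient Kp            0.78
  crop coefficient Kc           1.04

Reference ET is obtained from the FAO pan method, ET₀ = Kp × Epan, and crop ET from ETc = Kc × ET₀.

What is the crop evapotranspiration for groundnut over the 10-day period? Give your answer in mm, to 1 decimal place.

ET₀ = 0.78 × 4.2 = 3.2760 mm/d
ETc = Kc × ET₀ = 1.04 × 3.2760 = 3.4070 mm/d
Over 10 days: 3.4070 × 10 = 34.070 mm

34.1 mm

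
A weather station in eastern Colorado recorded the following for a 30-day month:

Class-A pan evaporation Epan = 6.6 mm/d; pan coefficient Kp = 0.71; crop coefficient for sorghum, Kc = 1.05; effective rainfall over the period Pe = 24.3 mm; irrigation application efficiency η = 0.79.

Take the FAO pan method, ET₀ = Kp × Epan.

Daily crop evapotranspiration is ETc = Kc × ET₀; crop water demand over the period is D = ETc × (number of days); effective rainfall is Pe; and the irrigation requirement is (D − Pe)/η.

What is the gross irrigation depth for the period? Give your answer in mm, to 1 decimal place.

ET₀ = 0.71 × 6.6 = 4.6860 mm/d
ETc = Kc × ET₀ = 1.05 × 4.6860 = 4.9203 mm/d
Crop demand D = ETc × 30 d = 4.9203 × 30 = 147.609 mm
D − Pe = 147.609 − 24.3 = 123.309 mm
Gross irrigation = 123.309 / 0.79 = 156.087 mm

156.1 mm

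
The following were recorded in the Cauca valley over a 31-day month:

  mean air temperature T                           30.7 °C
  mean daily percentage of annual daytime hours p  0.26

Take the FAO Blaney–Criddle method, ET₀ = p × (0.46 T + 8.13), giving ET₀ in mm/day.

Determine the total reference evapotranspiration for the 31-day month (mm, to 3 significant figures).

179 mm

ET₀ = 0.26 × (0.46 × 30.7 + 8.13) = 0.26 × 22.252 = 5.7855 mm/d
Monthly total = 5.7855 × 31 = 179.351 mm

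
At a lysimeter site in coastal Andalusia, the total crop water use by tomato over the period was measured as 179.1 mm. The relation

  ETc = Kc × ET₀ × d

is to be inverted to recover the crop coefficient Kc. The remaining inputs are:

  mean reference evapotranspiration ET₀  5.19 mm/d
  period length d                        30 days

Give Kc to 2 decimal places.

1.15

ETc = Kc × ET₀ × d  ⇒  Kc = ETc / (ET₀ × d)
Kc = 179.1 / (5.19 × 30) = 179.1 / 155.70 = 1.1503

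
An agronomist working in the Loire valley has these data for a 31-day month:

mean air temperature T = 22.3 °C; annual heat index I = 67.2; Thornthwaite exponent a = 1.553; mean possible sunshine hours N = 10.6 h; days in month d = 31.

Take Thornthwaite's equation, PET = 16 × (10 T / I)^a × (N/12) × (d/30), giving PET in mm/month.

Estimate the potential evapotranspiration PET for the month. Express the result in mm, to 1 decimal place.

94.1 mm

10T/I = 10 × 22.3 / 67.2 = 3.3185
(10T/I)^a = 3.3185^1.553 = 6.4420
Uncorrected PET = 16 × 6.4420 = 103.072 mm
Correction = (N/12)(d/30) = (10.6/12)(31/30) = 0.9128
PET = 103.072 × 0.9128 = 94.084 mm/month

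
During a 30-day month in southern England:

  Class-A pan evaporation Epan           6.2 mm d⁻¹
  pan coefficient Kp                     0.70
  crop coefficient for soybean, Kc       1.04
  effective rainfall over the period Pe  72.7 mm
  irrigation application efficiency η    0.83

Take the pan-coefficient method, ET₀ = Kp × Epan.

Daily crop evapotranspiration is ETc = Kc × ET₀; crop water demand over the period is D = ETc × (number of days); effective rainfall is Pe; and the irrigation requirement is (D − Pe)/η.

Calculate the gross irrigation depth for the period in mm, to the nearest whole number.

ET₀ = 0.70 × 6.2 = 4.3400 mm/d
ETc = Kc × ET₀ = 1.04 × 4.3400 = 4.5136 mm/d
Crop demand D = ETc × 30 d = 4.5136 × 30 = 135.408 mm
D − Pe = 135.408 − 72.7 = 62.708 mm
Gross irrigation = 62.708 / 0.83 = 75.552 mm

76 mm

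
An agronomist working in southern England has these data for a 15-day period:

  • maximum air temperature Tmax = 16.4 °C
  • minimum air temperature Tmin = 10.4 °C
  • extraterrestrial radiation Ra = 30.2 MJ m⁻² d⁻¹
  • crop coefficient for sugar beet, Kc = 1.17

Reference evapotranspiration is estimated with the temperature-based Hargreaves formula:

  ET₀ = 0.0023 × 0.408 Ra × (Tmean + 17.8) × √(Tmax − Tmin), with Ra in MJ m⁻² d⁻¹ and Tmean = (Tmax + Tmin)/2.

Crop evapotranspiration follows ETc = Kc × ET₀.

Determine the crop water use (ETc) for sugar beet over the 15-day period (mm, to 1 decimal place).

Tmean = (16.4 + 10.4)/2 = 13.40 °C
0.408 Ra = 0.408 × 30.2 = 12.3216 mm/d equivalent
ET₀ = 0.0023 × 12.3216 × (13.40 + 17.8) × √6.0 = 0.0023 × 12.3216 × 31.20 × 2.4495 = 2.1658 mm/d
ETc = Kc × ET₀ = 1.17 × 2.1658 = 2.5340 mm/d
Over 15 days: 2.5340 × 15 = 38.010 mm

38.0 mm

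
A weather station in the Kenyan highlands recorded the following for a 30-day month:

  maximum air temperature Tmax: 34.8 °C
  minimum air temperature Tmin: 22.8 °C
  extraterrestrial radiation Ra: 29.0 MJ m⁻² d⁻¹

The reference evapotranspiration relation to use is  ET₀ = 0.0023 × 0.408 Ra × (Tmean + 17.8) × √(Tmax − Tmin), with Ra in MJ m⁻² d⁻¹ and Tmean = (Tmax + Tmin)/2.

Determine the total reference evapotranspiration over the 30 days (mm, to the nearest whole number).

132 mm

Tmean = (34.8 + 22.8)/2 = 28.80 °C
0.408 Ra = 0.408 × 29.0 = 11.8320 mm/d equivalent
ET₀ = 0.0023 × 11.8320 × (28.80 + 17.8) × √12.0 = 0.0023 × 11.8320 × 46.60 × 3.4641 = 4.3930 mm/d
Over 30 days: 4.3930 × 30 = 131.790 mm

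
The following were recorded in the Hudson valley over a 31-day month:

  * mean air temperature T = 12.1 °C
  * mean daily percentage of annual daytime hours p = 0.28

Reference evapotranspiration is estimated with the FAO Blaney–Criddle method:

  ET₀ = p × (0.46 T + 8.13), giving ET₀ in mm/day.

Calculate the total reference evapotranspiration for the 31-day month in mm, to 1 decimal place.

ET₀ = 0.28 × (0.46 × 12.1 + 8.13) = 0.28 × 13.696 = 3.8349 mm/d
Monthly total = 3.8349 × 31 = 118.882 mm

118.9 mm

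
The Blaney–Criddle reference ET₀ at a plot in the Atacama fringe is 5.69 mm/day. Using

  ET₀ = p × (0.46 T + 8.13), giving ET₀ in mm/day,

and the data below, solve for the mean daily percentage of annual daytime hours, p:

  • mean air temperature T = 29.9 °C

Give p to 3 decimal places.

0.260

p = ET₀ / (0.46 T + 8.13) = 5.69 / (0.46 × 29.9 + 8.13) = 5.69 / 21.884 = 0.2600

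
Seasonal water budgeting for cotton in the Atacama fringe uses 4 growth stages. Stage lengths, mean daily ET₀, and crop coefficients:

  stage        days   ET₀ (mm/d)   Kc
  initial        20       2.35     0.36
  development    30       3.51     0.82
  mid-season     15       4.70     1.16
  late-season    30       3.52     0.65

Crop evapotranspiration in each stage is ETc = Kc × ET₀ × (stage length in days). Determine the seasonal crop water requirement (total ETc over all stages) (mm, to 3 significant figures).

initial: 0.36 × 2.35 × 20 = 16.92 mm
development: 0.82 × 3.51 × 30 = 86.35 mm
mid-season: 1.16 × 4.70 × 15 = 81.78 mm
late-season: 0.65 × 3.52 × 30 = 68.64 mm
Seasonal total = 253.69 mm

254 mm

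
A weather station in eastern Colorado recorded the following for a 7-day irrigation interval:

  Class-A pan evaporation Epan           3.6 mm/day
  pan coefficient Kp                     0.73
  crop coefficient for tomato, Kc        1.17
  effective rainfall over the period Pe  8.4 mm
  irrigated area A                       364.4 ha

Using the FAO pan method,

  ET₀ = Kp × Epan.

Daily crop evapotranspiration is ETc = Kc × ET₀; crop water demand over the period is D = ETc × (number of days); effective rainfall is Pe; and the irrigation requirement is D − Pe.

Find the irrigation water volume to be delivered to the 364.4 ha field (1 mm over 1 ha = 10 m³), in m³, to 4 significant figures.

47820 m³

ET₀ = 0.73 × 3.6 = 2.6280 mm/d
ETc = Kc × ET₀ = 1.17 × 2.6280 = 3.0748 mm/d
Crop demand D = ETc × 7 d = 3.0748 × 7 = 21.524 mm
D − Pe = 21.524 − 8.4 = 13.124 mm
Volume = 13.124 mm × 364.4 ha × 10 = 47823.9 m³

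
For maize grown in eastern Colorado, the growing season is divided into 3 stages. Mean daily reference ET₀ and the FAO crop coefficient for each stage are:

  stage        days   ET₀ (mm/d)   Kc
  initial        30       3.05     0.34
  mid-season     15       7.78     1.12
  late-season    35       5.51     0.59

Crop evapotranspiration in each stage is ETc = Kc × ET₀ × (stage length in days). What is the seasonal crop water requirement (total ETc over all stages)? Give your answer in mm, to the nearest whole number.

initial: 0.34 × 3.05 × 30 = 31.11 mm
mid-season: 1.12 × 7.78 × 15 = 130.70 mm
late-season: 0.59 × 5.51 × 35 = 113.78 mm
Seasonal total = 275.59 mm

276 mm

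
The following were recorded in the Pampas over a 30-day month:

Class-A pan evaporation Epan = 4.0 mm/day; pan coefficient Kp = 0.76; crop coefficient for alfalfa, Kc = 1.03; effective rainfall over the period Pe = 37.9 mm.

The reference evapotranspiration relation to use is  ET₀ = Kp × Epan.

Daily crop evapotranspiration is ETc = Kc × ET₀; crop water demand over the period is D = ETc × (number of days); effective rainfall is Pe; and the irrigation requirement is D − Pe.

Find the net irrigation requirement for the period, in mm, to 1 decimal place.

ET₀ = 0.76 × 4.0 = 3.0400 mm/d
ETc = Kc × ET₀ = 1.03 × 3.0400 = 3.1312 mm/d
Crop demand D = ETc × 30 d = 3.1312 × 30 = 93.936 mm
D − Pe = 93.936 − 37.9 = 56.036 mm

56.0 mm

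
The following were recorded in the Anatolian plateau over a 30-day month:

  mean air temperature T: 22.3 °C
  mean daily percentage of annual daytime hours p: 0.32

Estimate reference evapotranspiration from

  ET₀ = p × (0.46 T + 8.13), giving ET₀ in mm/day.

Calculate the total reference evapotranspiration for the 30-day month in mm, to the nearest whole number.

ET₀ = 0.32 × (0.46 × 22.3 + 8.13) = 0.32 × 18.388 = 5.8842 mm/d
Monthly total = 5.8842 × 30 = 176.526 mm

177 mm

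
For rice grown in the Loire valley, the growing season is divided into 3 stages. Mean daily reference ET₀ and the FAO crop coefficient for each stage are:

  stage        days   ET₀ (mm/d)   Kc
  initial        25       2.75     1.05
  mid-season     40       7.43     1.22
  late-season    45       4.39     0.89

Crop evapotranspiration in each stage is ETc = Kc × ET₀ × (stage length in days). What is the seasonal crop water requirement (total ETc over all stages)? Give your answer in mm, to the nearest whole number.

initial: 1.05 × 2.75 × 25 = 72.19 mm
mid-season: 1.22 × 7.43 × 40 = 362.58 mm
late-season: 0.89 × 4.39 × 45 = 175.82 mm
Seasonal total = 610.59 mm

611 mm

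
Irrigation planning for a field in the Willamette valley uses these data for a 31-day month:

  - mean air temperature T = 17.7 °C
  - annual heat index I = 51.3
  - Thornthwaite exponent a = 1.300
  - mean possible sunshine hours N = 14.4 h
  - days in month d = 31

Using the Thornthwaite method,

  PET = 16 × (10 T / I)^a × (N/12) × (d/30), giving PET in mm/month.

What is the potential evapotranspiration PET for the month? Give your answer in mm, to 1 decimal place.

10T/I = 10 × 17.7 / 51.3 = 3.4503
(10T/I)^a = 3.4503^1.300 = 5.0028
Uncorrected PET = 16 × 5.0028 = 80.045 mm
Correction = (N/12)(d/30) = (14.4/12)(31/30) = 1.2400
PET = 80.045 × 1.2400 = 99.256 mm/month

99.3 mm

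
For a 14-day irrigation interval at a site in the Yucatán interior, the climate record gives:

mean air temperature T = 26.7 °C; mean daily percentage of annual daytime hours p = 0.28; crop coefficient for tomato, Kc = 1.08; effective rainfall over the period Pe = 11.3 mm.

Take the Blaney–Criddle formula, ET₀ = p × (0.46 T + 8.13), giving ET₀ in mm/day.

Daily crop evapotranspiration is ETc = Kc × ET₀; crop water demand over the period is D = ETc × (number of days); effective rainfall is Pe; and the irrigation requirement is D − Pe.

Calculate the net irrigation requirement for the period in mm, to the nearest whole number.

75 mm

ET₀ = 0.28 × (0.46 × 26.7 + 8.13) = 0.28 × 20.412 = 5.7154 mm/d
ETc = Kc × ET₀ = 1.08 × 5.7154 = 6.1726 mm/d
Crop demand D = ETc × 14 d = 6.1726 × 14 = 86.416 mm
D − Pe = 86.416 − 11.3 = 75.116 mm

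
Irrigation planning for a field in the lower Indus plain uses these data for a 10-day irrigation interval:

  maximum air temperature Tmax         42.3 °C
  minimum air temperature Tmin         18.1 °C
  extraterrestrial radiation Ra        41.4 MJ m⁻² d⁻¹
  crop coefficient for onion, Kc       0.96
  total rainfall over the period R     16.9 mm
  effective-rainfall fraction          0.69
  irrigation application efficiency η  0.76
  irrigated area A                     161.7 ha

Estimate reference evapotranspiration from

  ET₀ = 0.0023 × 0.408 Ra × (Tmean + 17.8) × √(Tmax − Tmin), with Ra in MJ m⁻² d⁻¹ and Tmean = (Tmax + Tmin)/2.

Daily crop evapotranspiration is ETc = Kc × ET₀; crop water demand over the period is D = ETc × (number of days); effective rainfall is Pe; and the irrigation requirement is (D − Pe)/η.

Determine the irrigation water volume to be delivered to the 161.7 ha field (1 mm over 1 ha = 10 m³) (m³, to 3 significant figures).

163000 m³

Tmean = (42.3 + 18.1)/2 = 30.20 °C
0.408 Ra = 0.408 × 41.4 = 16.8912 mm/d equivalent
ET₀ = 0.0023 × 16.8912 × (30.20 + 17.8) × √24.2 = 0.0023 × 16.8912 × 48.00 × 4.9193 = 9.1735 mm/d
ETc = Kc × ET₀ = 0.96 × 9.1735 = 8.8066 mm/d
Crop demand D = ETc × 10 d = 8.8066 × 10 = 88.066 mm
Pe = 0.69 × 16.9 = 11.661 mm
D − Pe = 88.066 − 11.661 = 76.405 mm
Gross irrigation = 76.405 / 0.76 = 100.533 mm
Volume = 100.533 mm × 161.7 ha × 10 = 162561.9 m³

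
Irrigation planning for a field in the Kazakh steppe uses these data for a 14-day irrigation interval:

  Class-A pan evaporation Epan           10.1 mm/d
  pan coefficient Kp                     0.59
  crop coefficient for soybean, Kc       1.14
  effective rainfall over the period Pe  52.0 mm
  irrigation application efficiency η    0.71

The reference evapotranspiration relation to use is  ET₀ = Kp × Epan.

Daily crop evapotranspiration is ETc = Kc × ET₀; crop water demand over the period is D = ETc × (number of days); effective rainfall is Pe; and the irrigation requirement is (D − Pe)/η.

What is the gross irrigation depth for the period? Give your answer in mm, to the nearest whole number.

ET₀ = 0.59 × 10.1 = 5.9590 mm/d
ETc = Kc × ET₀ = 1.14 × 5.9590 = 6.7933 mm/d
Crop demand D = ETc × 14 d = 6.7933 × 14 = 95.106 mm
D − Pe = 95.106 − 52.0 = 43.106 mm
Gross irrigation = 43.106 / 0.71 = 60.713 mm

61 mm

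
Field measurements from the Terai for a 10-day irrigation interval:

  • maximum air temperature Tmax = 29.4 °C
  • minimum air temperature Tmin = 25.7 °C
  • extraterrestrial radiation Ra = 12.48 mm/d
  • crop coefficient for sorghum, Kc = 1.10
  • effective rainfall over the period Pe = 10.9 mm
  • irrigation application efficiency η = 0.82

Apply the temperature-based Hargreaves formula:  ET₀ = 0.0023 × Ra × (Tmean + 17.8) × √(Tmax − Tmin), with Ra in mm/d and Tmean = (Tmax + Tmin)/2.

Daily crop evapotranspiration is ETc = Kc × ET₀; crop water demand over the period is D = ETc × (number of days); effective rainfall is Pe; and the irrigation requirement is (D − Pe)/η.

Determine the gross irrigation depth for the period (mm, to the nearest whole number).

Tmean = (29.4 + 25.7)/2 = 27.55 °C
ET₀ = 0.0023 × 12.48 × (27.55 + 17.8) × √3.7 = 0.0023 × 12.48 × 45.35 × 1.9235 = 2.5039 mm/d
ETc = Kc × ET₀ = 1.10 × 2.5039 = 2.7543 mm/d
Crop demand D = ETc × 10 d = 2.7543 × 10 = 27.543 mm
D − Pe = 27.543 − 10.9 = 16.643 mm
Gross irrigation = 16.643 / 0.82 = 20.296 mm

20 mm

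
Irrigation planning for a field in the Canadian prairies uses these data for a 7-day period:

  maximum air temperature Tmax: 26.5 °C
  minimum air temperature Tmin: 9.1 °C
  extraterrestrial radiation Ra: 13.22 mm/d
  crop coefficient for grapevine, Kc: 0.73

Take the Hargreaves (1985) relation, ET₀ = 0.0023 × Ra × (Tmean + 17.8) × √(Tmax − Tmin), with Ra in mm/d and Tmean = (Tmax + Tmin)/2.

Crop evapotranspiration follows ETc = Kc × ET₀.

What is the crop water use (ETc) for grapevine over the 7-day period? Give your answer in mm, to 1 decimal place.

23.1 mm

Tmean = (26.5 + 9.1)/2 = 17.80 °C
ET₀ = 0.0023 × 13.22 × (17.80 + 17.8) × √17.4 = 0.0023 × 13.22 × 35.60 × 4.1713 = 4.5152 mm/d
ETc = Kc × ET₀ = 0.73 × 4.5152 = 3.2961 mm/d
Over 7 days: 3.2961 × 7 = 23.073 mm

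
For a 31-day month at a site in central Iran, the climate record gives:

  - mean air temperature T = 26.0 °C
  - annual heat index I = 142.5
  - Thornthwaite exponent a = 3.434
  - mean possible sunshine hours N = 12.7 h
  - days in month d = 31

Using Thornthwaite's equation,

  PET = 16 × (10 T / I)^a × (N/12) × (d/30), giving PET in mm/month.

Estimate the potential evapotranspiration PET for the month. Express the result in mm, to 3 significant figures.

138 mm

10T/I = 10 × 26.0 / 142.5 = 1.8246
(10T/I)^a = 1.8246^3.434 = 7.8859
Uncorrected PET = 16 × 7.8859 = 126.174 mm
Correction = (N/12)(d/30) = (12.7/12)(31/30) = 1.0936
PET = 126.174 × 1.0936 = 137.984 mm/month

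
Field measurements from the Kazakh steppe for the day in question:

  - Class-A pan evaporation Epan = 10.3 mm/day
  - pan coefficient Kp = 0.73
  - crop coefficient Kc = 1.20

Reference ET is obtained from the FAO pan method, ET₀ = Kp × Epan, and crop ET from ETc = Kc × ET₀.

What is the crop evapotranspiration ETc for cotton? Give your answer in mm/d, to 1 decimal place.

9.0 mm/d

ET₀ = 0.73 × 10.3 = 7.5190 mm/d
ETc = Kc × ET₀ = 1.20 × 7.5190 = 9.0228 mm/d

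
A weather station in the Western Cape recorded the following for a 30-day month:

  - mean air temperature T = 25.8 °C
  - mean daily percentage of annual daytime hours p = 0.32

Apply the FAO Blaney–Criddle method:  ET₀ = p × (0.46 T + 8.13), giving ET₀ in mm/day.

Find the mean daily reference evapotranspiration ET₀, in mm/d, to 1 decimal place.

6.4 mm/d

ET₀ = 0.32 × (0.46 × 25.8 + 8.13) = 0.32 × 19.998 = 6.3994 mm/d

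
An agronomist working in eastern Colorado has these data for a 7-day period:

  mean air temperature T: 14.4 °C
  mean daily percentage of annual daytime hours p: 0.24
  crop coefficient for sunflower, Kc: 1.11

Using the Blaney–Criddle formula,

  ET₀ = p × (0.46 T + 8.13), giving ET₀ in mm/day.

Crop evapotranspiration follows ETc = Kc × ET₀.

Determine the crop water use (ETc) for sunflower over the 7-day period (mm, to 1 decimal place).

27.5 mm

ET₀ = 0.24 × (0.46 × 14.4 + 8.13) = 0.24 × 14.754 = 3.5410 mm/d
ETc = Kc × ET₀ = 1.11 × 3.5410 = 3.9305 mm/d
Over 7 days: 3.9305 × 7 = 27.514 mm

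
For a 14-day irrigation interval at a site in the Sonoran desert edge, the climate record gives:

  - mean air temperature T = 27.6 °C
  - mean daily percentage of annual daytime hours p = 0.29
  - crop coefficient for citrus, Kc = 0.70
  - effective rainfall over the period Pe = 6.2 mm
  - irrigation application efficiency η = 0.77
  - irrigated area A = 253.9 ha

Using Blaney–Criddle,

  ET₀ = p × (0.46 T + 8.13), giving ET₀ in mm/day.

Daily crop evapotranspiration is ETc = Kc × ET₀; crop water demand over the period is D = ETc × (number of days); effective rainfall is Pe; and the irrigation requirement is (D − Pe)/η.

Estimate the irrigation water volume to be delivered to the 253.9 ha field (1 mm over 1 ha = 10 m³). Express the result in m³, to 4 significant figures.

ET₀ = 0.29 × (0.46 × 27.6 + 8.13) = 0.29 × 20.826 = 6.0395 mm/d
ETc = Kc × ET₀ = 0.70 × 6.0395 = 4.2277 mm/d
Crop demand D = ETc × 14 d = 4.2277 × 14 = 59.188 mm
D − Pe = 59.188 − 6.2 = 52.988 mm
Gross irrigation = 52.988 / 0.77 = 68.816 mm
Volume = 68.816 mm × 253.9 ha × 10 = 174723.8 m³

174700 m³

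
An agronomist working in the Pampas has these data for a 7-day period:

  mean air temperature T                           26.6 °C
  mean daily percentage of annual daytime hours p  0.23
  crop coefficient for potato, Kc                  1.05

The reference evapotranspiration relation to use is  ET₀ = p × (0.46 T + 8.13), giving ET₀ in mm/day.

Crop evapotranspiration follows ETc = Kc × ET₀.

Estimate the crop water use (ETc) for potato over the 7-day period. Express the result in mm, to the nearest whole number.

ET₀ = 0.23 × (0.46 × 26.6 + 8.13) = 0.23 × 20.366 = 4.6842 mm/d
ETc = Kc × ET₀ = 1.05 × 4.6842 = 4.9184 mm/d
Over 7 days: 4.9184 × 7 = 34.429 mm

34 mm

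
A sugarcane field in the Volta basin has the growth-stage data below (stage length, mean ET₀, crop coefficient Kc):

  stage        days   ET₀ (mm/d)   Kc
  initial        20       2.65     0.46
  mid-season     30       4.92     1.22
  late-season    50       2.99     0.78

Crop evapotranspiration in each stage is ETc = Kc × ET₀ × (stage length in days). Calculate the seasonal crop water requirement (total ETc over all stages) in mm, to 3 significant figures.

initial: 0.46 × 2.65 × 20 = 24.38 mm
mid-season: 1.22 × 4.92 × 30 = 180.07 mm
late-season: 0.78 × 2.99 × 50 = 116.61 mm
Seasonal total = 321.06 mm

321 mm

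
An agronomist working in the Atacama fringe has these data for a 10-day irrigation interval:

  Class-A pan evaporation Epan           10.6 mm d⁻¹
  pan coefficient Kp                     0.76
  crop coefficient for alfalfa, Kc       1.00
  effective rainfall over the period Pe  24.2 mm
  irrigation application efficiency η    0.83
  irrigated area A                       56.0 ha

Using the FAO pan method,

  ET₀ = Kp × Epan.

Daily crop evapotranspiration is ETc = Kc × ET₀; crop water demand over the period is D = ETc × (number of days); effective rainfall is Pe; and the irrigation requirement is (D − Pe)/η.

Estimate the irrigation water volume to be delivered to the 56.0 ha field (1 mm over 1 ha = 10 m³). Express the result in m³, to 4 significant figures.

ET₀ = 0.76 × 10.6 = 8.0560 mm/d
ETc = Kc × ET₀ = 1.00 × 8.0560 = 8.0560 mm/d
Crop demand D = ETc × 10 d = 8.0560 × 10 = 80.560 mm
D − Pe = 80.560 − 24.2 = 56.360 mm
Gross irrigation = 56.360 / 0.83 = 67.904 mm
Volume = 67.904 mm × 56.0 ha × 10 = 38026.2 m³

38030 m³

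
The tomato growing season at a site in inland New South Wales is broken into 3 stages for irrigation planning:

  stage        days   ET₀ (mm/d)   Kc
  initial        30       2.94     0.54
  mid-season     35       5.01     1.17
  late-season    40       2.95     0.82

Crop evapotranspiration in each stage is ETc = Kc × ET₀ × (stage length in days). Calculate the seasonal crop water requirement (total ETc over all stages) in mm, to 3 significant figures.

initial: 0.54 × 2.94 × 30 = 47.63 mm
mid-season: 1.17 × 5.01 × 35 = 205.16 mm
late-season: 0.82 × 2.95 × 40 = 96.76 mm
Seasonal total = 349.55 mm

350 mm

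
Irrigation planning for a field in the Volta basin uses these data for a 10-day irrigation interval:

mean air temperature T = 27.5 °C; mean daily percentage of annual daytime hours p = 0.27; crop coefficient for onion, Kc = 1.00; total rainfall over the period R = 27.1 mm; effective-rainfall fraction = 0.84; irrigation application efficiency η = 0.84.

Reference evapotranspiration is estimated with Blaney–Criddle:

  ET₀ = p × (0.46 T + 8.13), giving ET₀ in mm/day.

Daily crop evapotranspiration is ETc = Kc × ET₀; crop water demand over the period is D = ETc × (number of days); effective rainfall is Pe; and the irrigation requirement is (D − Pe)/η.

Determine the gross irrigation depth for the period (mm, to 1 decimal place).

39.7 mm

ET₀ = 0.27 × (0.46 × 27.5 + 8.13) = 0.27 × 20.780 = 5.6106 mm/d
ETc = Kc × ET₀ = 1.00 × 5.6106 = 5.6106 mm/d
Crop demand D = ETc × 10 d = 5.6106 × 10 = 56.106 mm
Pe = 0.84 × 27.1 = 22.764 mm
D − Pe = 56.106 − 22.764 = 33.342 mm
Gross irrigation = 33.342 / 0.84 = 39.693 mm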